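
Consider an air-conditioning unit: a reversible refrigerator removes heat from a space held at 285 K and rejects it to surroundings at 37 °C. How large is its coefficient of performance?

T_H = 37 °C → 37 + 273.15 = 310.15 K.
For a reversible refrigerator, COP_R = T_C/(T_H − T_C) = 285.00/(310.15 − 285.00) = 11.3.

COP_R ≈ 11.3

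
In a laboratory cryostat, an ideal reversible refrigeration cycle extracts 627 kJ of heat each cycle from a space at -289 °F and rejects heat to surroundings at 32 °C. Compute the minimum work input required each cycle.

W_in ≈ 1391 kJ

T_H = 32 °C → 32 + 273.15 = 305.15 K.
T_C = -289 °F → (-289 − 32) × 5/9 = -178.33 °C = 94.82 K.
Carnot COP: COP_R = T_C/(T_H − T_C) = 94.82/210.33 = 0.4508.
W = Q_C/COP_R = 627/0.4508 = 1391 kJ.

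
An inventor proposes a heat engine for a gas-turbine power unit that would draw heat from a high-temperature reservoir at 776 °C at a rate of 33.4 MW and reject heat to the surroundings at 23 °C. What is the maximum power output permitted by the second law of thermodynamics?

T_H = 776 °C → 776 + 273.15 = 1049.15 K.
T_C = 23 °C → 23 + 273.15 = 296.15 K.
The upper bound on efficiency is η_max = 1 − T_C/T_H = 1 − 296.15/1049.15 = 0.7177.
W_max = η_max · Q_H = 0.7177 × 33.4 = 24.0 MW.

Ẇ_max ≈ 24.0 MW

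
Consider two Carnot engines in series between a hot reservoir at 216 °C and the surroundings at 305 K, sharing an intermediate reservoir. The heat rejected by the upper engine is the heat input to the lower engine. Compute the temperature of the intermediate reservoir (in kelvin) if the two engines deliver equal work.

T_H = 216 °C → 216 + 273.15 = 489.15 K.
For reversible stages Q_m = Q_H·(T_m/T_H). Setting W₁ = Q_H(1 − T_m/T_H) equal to W₂ = Q_m(1 − T_C/T_m) = Q_H·(T_m − T_C)/T_H gives T_H − T_m = T_m − T_C, so T_m = (T_H + T_C)/2 = (489.15 + 305.00)/2 = 397 K.

T_m ≈ 397 K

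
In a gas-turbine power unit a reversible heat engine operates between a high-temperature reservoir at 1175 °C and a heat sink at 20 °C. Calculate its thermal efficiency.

η ≈ 0.7976

T_H = 1175 °C → 1175 + 273.15 = 1448.15 K.
T_C = 20 °C → 20 + 273.15 = 293.15 K.
η_rev = 1 − T_C/T_H = 1 − 293.15/1448.15 = 0.7976.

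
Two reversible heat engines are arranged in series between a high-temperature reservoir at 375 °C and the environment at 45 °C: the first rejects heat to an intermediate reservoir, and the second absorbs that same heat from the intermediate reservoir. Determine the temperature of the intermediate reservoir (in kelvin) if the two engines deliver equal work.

T_m ≈ 483 K

T_H = 375 °C → 375 + 273.15 = 648.15 K.
T_C = 45 °C → 45 + 273.15 = 318.15 K.
For reversible stages Q_m = Q_H·(T_m/T_H). Setting W₁ = Q_H(1 − T_m/T_H) equal to W₂ = Q_m(1 − T_C/T_m) = Q_H·(T_m − T_C)/T_H gives T_H − T_m = T_m − T_C, so T_m = (T_H + T_C)/2 = (648.15 + 318.15)/2 = 483 K.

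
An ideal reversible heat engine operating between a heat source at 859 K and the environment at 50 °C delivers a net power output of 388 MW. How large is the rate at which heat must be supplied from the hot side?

Q̇_H ≈ 622 MW

T_C = 50 °C → 50 + 273.15 = 323.15 K.
The Carnot efficiency is η = 1 − T_C/T_H = 1 − 323.15/859.00 = 0.6238.
Q_H = W/η = 388/0.6238 = 622 MW.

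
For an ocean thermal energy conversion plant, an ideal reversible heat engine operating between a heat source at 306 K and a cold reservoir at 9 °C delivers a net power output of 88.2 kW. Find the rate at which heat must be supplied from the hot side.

Q̇_H ≈ 1132 kW

T_C = 9 °C → 9 + 273.15 = 282.15 K.
η_rev = 1 − T_C/T_H = 1 − 282.15/306.00 = 0.0779.
Q_H = W/η = 88.2/0.0779 = 1132 kW.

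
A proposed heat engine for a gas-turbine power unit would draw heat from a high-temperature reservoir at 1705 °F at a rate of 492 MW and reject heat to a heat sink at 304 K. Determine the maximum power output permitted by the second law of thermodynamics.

T_H = 1705 °F → (1705 − 32) × 5/9 = 929.44 °C = 1202.59 K.
No engine can exceed the Carnot limit: η_max = 1 − T_C/T_H = 1 − 304.00/1202.59 = 0.7472.
W_max = η_max · Q_H = 0.7472 × 492 = 367.6 MW.

Ẇ_max ≈ 367.6 MW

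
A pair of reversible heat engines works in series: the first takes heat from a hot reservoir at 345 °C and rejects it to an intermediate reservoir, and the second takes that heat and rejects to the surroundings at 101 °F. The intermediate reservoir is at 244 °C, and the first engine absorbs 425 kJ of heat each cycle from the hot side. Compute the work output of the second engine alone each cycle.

T_H = 345 °C → 345 + 273.15 = 618.15 K.
T_C = 101 °F → (101 − 32) × 5/9 = 38.33 °C = 311.48 K.
T_m = 244 °C → 244 + 273.15 = 517.15 K.
Heat entering the second stage: Q_m = Q_H·(T_m/T_H) = 425 × 517.15/618.15 = 356 kJ.
Second-stage efficiency η₂ = 1 − T_C/T_m = 1 − 311.48/517.15 = 0.3977, so W₂ = η₂·Q_m = 141 kJ.

W₂ ≈ 141 kJ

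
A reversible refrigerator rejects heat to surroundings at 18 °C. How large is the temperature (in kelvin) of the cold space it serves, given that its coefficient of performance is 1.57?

T_H = 18 °C → 18 + 273.15 = 291.15 K.
COP_R = T_C/(T_H − T_C) ⇒ T_C = T_H·COP_R/(1 + COP_R) = 291.15 × 1.57/(1 + 1.57) = 178 K.

T_C ≈ 178 K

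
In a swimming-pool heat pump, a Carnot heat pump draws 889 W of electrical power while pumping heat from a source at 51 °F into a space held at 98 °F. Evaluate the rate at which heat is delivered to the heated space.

T_H = 98 °F → (98 − 32) × 5/9 = 36.67 °C = 309.82 K.
T_C = 51 °F → (51 − 32) × 5/9 = 10.56 °C = 283.71 K.
The Carnot heat-pump COP is COP_HP = T_H/(T_H − T_C) = 309.82/26.11 = 11.8653.
Q_H = COP_HP · W = 11.8653 × 889 = 10500 W.

Q̇_H ≈ 10500 W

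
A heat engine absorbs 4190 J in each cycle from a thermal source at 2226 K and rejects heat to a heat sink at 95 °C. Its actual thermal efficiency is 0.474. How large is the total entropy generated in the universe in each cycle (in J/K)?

T_C = 95 °C → 95 + 273.15 = 368.15 K.
W = η·Q_H = 0.474 × 4190 = 1986 J, so Q_C = Q_H − W = 2204 J.
Reservoir entropy changes: ΔS_H = −Q_H/T_H = −4190/2226.00 = -1.882 J/K and ΔS_C = +Q_C/T_C = 2204/368.15 = 5.987 J/K.
ΔS_univ = −Q_H/T_H + Q_C/T_C = 4.104 J/K (> 0, since η = 0.474 < η_Carnot = 0.835).

ΔS_univ ≈ 4.104 J/K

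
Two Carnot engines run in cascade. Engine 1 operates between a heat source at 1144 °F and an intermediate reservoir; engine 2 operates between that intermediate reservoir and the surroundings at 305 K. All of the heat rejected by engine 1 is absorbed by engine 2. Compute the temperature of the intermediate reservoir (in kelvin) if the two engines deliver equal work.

T_m ≈ 598 K

T_H = 1144 °F → (1144 − 32) × 5/9 = 617.78 °C = 890.93 K.
For reversible stages Q_m = Q_H·(T_m/T_H). Setting W₁ = Q_H(1 − T_m/T_H) equal to W₂ = Q_m(1 − T_C/T_m) = Q_H·(T_m − T_C)/T_H gives T_H − T_m = T_m − T_C, so T_m = (T_H + T_C)/2 = (890.93 + 305.00)/2 = 598 K.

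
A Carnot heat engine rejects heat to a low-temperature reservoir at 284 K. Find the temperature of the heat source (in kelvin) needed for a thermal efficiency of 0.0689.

From η = 1 − T_C/T_H, solving for T_H gives T_H = T_C/(1 − η) = 284.00/(1 − 0.0689) = 305 K.

T_H ≈ 305 K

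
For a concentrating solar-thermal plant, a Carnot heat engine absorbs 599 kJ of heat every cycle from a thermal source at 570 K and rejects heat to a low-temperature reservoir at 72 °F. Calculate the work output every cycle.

W ≈ 289 kJ

T_C = 72 °F → (72 − 32) × 5/9 = 22.22 °C = 295.37 K.
η_rev = 1 − T_C/T_H = 1 − 295.37/570.00 = 0.4818.
W = η·Q_H = 0.4818 × 599 = 289 kJ.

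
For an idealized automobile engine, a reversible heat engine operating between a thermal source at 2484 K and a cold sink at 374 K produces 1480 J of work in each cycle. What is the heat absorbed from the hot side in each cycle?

The Carnot efficiency is η = 1 − T_C/T_H = 1 − 374.00/2484.00 = 0.8494.
Q_H = W/η = 1480/0.8494 = 1740 J.

Q_H ≈ 1740 J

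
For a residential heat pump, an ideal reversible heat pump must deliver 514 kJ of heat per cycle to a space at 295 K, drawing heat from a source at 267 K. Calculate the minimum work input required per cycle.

Reversible heating COP: COP_HP = T_H/(T_H − T_C) = 295.00/28.00 = 10.5357.
W = Q_H/COP_HP = 514/10.5357 = 48.79 kJ.

W_in ≈ 48.79 kJ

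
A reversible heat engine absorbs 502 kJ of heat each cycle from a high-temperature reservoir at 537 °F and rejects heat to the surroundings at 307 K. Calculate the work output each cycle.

W ≈ 224 kJ

T_H = 537 °F → (537 − 32) × 5/9 = 280.56 °C = 553.71 K.
η_rev = 1 − T_C/T_H = 1 − 307.00/553.71 = 0.4456.
W = η·Q_H = 0.4456 × 502 = 224 kJ.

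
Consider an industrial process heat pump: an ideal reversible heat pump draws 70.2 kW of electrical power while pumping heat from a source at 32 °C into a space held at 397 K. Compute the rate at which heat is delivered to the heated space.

T_C = 32 °C → 32 + 273.15 = 305.15 K.
Reversible heating COP: COP_HP = T_H/(T_H − T_C) = 397.00/91.85 = 4.3223.
Q_H = COP_HP · W = 4.3223 × 70.2 = 303.4 kW.

Q̇_H ≈ 303.4 kW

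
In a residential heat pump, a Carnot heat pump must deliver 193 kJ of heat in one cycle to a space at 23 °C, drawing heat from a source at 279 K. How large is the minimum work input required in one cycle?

T_H = 23 °C → 23 + 273.15 = 296.15 K.
Reversible heating COP: COP_HP = T_H/(T_H − T_C) = 296.15/17.15 = 17.2682.
W = Q_H/COP_HP = 193/17.2682 = 11.18 kJ.

W_in ≈ 11.18 kJ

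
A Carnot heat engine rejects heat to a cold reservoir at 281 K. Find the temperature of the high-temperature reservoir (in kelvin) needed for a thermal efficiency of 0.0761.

From η = 1 − T_C/T_H, solving for T_H gives T_H = T_C/(1 − η) = 281.00/(1 − 0.0761) = 304 K.

T_H ≈ 304 K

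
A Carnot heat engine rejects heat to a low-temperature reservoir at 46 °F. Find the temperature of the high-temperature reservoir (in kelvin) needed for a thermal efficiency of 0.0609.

T_H ≈ 299 K

T_C = 46 °F → (46 − 32) × 5/9 = 7.78 °C = 280.93 K.
From η = 1 − T_C/T_H, solving for T_H gives T_H = T_C/(1 − η) = 280.93/(1 − 0.0609) = 299 K.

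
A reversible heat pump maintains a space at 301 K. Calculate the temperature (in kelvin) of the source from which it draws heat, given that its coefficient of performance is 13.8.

COP_HP = T_H/(T_H − T_C) ⇒ T_C = T_H·(COP_HP − 1)/COP_HP = 301.00 × (13.8 − 1)/13.8 = 279 K.

T_C ≈ 279 K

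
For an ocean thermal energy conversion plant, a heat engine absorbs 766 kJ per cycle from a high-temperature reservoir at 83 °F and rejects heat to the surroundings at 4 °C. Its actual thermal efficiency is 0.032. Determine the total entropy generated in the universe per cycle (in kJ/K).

ΔS_univ ≈ 0.135 kJ/K

T_H = 83 °F → (83 − 32) × 5/9 = 28.33 °C = 301.48 K.
T_C = 4 °C → 4 + 273.15 = 277.15 K.
W = η·Q_H = 0.032 × 766 = 24.51 kJ, so Q_C = Q_H − W = 741.5 kJ.
The hot reservoir loses entropy Q_H/T_H = 766/301.48 = 2.541 kJ/K; the cold reservoir gains Q_C/T_C = 741.5/277.15 = 2.675 kJ/K.
ΔS_univ = −Q_H/T_H + Q_C/T_C = 0.135 kJ/K (> 0, since η = 0.032 < η_Carnot = 0.081).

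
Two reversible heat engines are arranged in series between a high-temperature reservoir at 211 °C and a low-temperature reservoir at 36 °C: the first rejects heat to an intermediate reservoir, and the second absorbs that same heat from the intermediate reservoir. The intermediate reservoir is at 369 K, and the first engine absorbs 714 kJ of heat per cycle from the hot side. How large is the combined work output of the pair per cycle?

T_H = 211 °C → 211 + 273.15 = 484.15 K.
T_C = 36 °C → 36 + 273.15 = 309.15 K.
Two reversible stages in series are equivalent to a single Carnot engine between T_H and T_C, so η_total = 1 − T_C/T_H = 1 − 309.15/484.15 = 0.3615.
W_total = η_total · Q_H = 0.3615 × 714 = 258.1 kJ.

W_total ≈ 258.1 kJ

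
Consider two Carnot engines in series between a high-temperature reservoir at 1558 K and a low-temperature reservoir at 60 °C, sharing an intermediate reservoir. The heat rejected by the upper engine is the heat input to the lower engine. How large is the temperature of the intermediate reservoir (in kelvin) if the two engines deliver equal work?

T_m ≈ 946 K

T_C = 60 °C → 60 + 273.15 = 333.15 K.
For reversible stages Q_m = Q_H·(T_m/T_H). Setting W₁ = Q_H(1 − T_m/T_H) equal to W₂ = Q_m(1 − T_C/T_m) = Q_H·(T_m − T_C)/T_H gives T_H − T_m = T_m − T_C, so T_m = (T_H + T_C)/2 = (1558.00 + 333.15)/2 = 946 K.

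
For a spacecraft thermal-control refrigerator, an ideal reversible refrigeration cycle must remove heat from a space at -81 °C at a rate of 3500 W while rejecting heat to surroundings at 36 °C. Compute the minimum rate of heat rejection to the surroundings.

Q̇_H ≈ 5630 W

T_H = 36 °C → 36 + 273.15 = 309.15 K.
T_C = -81 °C → -81 + 273.15 = 192.15 K.
For a reversible cycle Q_H/Q_C = T_H/T_C, so Q_H = Q_C·T_H/T_C = 3500 × 309.15/192.15 = 5630 W.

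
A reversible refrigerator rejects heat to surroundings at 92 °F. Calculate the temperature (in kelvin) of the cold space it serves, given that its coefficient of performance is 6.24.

T_C ≈ 264.2 K

T_H = 92 °F → (92 − 32) × 5/9 = 33.33 °C = 306.48 K.
COP_R = T_C/(T_H − T_C) ⇒ T_C = T_H·COP_R/(1 + COP_R) = 306.48 × 6.24/(1 + 6.24) = 264.2 K.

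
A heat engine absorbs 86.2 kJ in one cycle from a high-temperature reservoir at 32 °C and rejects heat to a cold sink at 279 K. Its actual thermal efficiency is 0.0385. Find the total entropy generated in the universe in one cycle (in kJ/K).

T_H = 32 °C → 32 + 273.15 = 305.15 K.
W = η·Q_H = 0.0385 × 86.2 = 3.319 kJ, so Q_C = Q_H − W = 82.88 kJ.
The hot reservoir loses entropy Q_H/T_H = 86.2/305.15 = 0.2825 kJ/K; the cold reservoir gains Q_C/T_C = 82.88/279.00 = 0.2971 kJ/K.
ΔS_univ = −Q_H/T_H + Q_C/T_C = 0.01458 kJ/K (> 0, since η = 0.0385 < η_Carnot = 0.086).

ΔS_univ ≈ 0.01458 kJ/K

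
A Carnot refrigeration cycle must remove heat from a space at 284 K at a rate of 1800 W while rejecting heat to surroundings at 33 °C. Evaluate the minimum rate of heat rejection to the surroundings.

Q̇_H ≈ 1940 W

T_H = 33 °C → 33 + 273.15 = 306.15 K.
For a reversible cycle Q_H/Q_C = T_H/T_C, so Q_H = Q_C·T_H/T_C = 1800 × 306.15/284.00 = 1940 W.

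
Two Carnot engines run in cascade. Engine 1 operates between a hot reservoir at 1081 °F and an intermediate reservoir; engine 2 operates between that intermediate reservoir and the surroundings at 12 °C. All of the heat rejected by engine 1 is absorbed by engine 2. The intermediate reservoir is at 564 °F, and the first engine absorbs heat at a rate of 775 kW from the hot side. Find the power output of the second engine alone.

Ẇ₂ ≈ 257 kW

T_H = 1081 °F → (1081 − 32) × 5/9 = 582.78 °C = 855.93 K.
T_C = 12 °C → 12 + 273.15 = 285.15 K.
T_m = 564 °F → (564 − 32) × 5/9 = 295.56 °C = 568.71 K.
Heat entering the second stage: Q_m = Q_H·(T_m/T_H) = 775 × 568.71/855.93 = 515 kW.
Second-stage efficiency η₂ = 1 − T_C/T_m = 1 − 285.15/568.71 = 0.4986, so W₂ = η₂·Q_m = 257 kW.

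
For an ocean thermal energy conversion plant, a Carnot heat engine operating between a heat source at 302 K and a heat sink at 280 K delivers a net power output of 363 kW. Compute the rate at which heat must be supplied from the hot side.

Carnot efficiency: η = 1 − T_C/T_H = 1 − 280.00/302.00 = 0.0728.
Q_H = W/η = 363/0.0728 = 4980 kW.

Q̇_H ≈ 4980 kW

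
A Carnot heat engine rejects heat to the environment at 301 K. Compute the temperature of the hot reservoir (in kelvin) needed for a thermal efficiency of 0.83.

From η = 1 − T_C/T_H, solving for T_H gives T_H = T_C/(1 − η) = 301.00/(1 − 0.83) = 1770 K.

T_H ≈ 1770 K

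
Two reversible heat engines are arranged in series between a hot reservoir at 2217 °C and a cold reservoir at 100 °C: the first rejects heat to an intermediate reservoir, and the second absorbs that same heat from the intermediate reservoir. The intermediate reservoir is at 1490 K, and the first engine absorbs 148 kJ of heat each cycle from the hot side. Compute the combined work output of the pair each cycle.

T_H = 2217 °C → 2217 + 273.15 = 2490.15 K.
T_C = 100 °C → 100 + 273.15 = 373.15 K.
Two reversible stages in series are equivalent to a single Carnot engine between T_H and T_C, so η_total = 1 − T_C/T_H = 1 − 373.15/2490.15 = 0.8501.
W_total = η_total · Q_H = 0.8501 × 148 = 126 kJ.

W_total ≈ 126 kJ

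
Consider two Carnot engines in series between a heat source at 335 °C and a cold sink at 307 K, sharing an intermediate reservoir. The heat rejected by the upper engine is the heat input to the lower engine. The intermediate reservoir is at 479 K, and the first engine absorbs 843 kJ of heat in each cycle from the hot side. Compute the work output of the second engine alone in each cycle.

T_H = 335 °C → 335 + 273.15 = 608.15 K.
Heat entering the second stage: Q_m = Q_H·(T_m/T_H) = 843 × 479.00/608.15 = 664 kJ.
Second-stage efficiency η₂ = 1 − T_C/T_m = 1 − 307.00/479.00 = 0.3591, so W₂ = η₂·Q_m = 238 kJ.

W₂ ≈ 238 kJ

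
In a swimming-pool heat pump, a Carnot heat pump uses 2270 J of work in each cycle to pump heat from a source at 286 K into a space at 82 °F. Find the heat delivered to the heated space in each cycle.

Q_H ≈ 45800 J

T_H = 82 °F → (82 − 32) × 5/9 = 27.78 °C = 300.93 K.
For a reversible heat pump, COP_HP = T_H/(T_H − T_C) = 300.93/14.93 = 20.1589.
Q_H = COP_HP · W = 20.1589 × 2270 = 45800 J.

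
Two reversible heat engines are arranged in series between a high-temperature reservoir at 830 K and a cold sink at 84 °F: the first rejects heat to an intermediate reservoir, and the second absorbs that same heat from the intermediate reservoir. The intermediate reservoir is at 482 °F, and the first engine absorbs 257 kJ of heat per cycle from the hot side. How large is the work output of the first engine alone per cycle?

T_C = 84 °F → (84 − 32) × 5/9 = 28.89 °C = 302.04 K.
T_m = 482 °F → (482 − 32) × 5/9 = 250.00 °C = 523.15 K.
First-stage efficiency η₁ = 1 − T_m/T_H = 1 − 523.15/830.00 = 0.3697.
W₁ = η₁·Q_H = 0.3697 × 257 = 95.0 kJ.

W₁ ≈ 95.0 kJ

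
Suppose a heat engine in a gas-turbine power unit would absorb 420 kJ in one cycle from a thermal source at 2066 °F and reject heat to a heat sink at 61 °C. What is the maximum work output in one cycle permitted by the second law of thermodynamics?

T_H = 2066 °F → (2066 − 32) × 5/9 = 1130.00 °C = 1403.15 K.
T_C = 61 °C → 61 + 273.15 = 334.15 K.
The upper bound on efficiency is η_max = 1 − T_C/T_H = 1 − 334.15/1403.15 = 0.7619.
W_max = η_max · Q_H = 0.7619 × 420 = 320 kJ.

W_max ≈ 320 kJ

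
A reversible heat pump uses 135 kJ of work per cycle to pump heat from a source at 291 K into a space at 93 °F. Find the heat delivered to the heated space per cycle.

T_H = 93 °F → (93 − 32) × 5/9 = 33.89 °C = 307.04 K.
Reversible heating COP: COP_HP = T_H/(T_H − T_C) = 307.04/16.04 = 19.1434.
Q_H = COP_HP · W = 19.1434 × 135 = 2580 kJ.

Q_H ≈ 2580 kJ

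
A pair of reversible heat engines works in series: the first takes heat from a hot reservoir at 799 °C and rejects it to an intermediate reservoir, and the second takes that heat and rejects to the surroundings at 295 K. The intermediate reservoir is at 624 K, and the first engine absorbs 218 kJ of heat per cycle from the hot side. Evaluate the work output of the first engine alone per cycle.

T_H = 799 °C → 799 + 273.15 = 1072.15 K.
First-stage efficiency η₁ = 1 − T_m/T_H = 1 − 624.00/1072.15 = 0.4180.
W₁ = η₁·Q_H = 0.4180 × 218 = 91.12 kJ.

W₁ ≈ 91.12 kJ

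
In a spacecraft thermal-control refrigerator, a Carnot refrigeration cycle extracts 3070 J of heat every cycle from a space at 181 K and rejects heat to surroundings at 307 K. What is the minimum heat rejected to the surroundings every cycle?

For a reversible cycle Q_H/Q_C = T_H/T_C, so Q_H = Q_C·T_H/T_C = 3070 × 307.00/181.00 = 5207 J.

Q_H ≈ 5207 J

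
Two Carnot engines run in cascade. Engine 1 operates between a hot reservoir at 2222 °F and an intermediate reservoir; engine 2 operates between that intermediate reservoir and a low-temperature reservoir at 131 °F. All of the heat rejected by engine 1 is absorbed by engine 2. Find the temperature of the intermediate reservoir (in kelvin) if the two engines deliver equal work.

T_H = 2222 °F → (2222 − 32) × 5/9 = 1216.67 °C = 1489.82 K.
T_C = 131 °F → (131 − 32) × 5/9 = 55.00 °C = 328.15 K.
For reversible stages Q_m = Q_H·(T_m/T_H). Setting W₁ = Q_H(1 − T_m/T_H) equal to W₂ = Q_m(1 − T_C/T_m) = Q_H·(T_m − T_C)/T_H gives T_H − T_m = T_m − T_C, so T_m = (T_H + T_C)/2 = (1489.82 + 328.15)/2 = 909 K.

T_m ≈ 909 K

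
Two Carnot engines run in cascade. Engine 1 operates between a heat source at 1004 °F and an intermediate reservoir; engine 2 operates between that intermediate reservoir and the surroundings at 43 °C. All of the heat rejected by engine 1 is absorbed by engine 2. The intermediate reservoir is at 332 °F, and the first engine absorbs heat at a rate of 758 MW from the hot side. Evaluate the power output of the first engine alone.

T_H = 1004 °F → (1004 − 32) × 5/9 = 540.00 °C = 813.15 K.
T_C = 43 °C → 43 + 273.15 = 316.15 K.
T_m = 332 °F → (332 − 32) × 5/9 = 166.67 °C = 439.82 K.
First-stage efficiency η₁ = 1 − T_m/T_H = 1 − 439.82/813.15 = 0.4591.
W₁ = η₁·Q_H = 0.4591 × 758 = 348 MW.

Ẇ₁ ≈ 348 MW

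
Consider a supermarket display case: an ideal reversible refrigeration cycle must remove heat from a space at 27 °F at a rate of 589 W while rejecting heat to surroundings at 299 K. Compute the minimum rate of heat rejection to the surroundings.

T_C = 27 °F → (27 − 32) × 5/9 = -2.78 °C = 270.37 K.
For a reversible cycle Q_H/Q_C = T_H/T_C, so Q_H = Q_C·T_H/T_C = 589 × 299.00/270.37 = 651 W.

Q̇_H ≈ 651 W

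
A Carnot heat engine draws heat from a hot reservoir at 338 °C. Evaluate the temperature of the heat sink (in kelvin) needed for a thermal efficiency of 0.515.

T_C ≈ 296.4 K

T_H = 338 °C → 338 + 273.15 = 611.15 K.
From η = 1 − T_C/T_H, T_C = T_H·(1 − η) = 611.15 × (1 − 0.515) = 296.4 K.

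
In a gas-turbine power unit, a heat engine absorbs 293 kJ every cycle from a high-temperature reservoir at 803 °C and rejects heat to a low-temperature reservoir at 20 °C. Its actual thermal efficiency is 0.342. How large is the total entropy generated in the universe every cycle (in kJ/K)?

T_H = 803 °C → 803 + 273.15 = 1076.15 K.
T_C = 20 °C → 20 + 273.15 = 293.15 K.
W = η·Q_H = 0.342 × 293 = 100.2 kJ, so Q_C = Q_H − W = 192.8 kJ.
The hot reservoir loses entropy Q_H/T_H = 293/1076.15 = 0.2723 kJ/K; the cold reservoir gains Q_C/T_C = 192.8/293.15 = 0.6577 kJ/K.
ΔS_univ = −Q_H/T_H + Q_C/T_C = 0.385 kJ/K (> 0, since η = 0.342 < η_Carnot = 0.728).

ΔS_univ ≈ 0.385 kJ/K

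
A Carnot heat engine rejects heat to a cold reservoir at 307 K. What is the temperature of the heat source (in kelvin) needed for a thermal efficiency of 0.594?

T_H ≈ 756 K

From η = 1 − T_C/T_H, solving for T_H gives T_H = T_C/(1 − η) = 307.00/(1 − 0.594) = 756 K.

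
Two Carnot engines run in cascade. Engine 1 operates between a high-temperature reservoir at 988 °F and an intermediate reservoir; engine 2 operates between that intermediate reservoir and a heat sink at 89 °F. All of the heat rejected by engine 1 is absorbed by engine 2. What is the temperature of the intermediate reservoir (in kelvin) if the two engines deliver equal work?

T_H = 988 °F → (988 − 32) × 5/9 = 531.11 °C = 804.26 K.
T_C = 89 °F → (89 − 32) × 5/9 = 31.67 °C = 304.82 K.
For reversible stages Q_m = Q_H·(T_m/T_H). Setting W₁ = Q_H(1 − T_m/T_H) equal to W₂ = Q_m(1 − T_C/T_m) = Q_H·(T_m − T_C)/T_H gives T_H − T_m = T_m − T_C, so T_m = (T_H + T_C)/2 = (804.26 + 304.82)/2 = 555 K.

T_m ≈ 555 K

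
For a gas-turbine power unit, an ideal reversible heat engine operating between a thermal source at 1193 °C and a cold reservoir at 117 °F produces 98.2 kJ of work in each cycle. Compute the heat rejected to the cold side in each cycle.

Q_C ≈ 27.5 kJ

T_H = 1193 °C → 1193 + 273.15 = 1466.15 K.
T_C = 117 °F → (117 − 32) × 5/9 = 47.22 °C = 320.37 K.
The Carnot efficiency is η = 1 − T_C/T_H = 1 − 320.37/1466.15 = 0.7815.
Since Q_C/Q_H = T_C/T_H and Q_H = W/η, Q_C = W·T_C/(T_H − T_C) = 98.2 × 320.37/1145.78 = 27.5 kJ.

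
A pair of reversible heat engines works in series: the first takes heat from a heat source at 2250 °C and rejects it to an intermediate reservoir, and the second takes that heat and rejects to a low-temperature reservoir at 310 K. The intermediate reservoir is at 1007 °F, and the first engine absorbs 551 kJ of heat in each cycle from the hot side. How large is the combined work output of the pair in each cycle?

T_H = 2250 °C → 2250 + 273.15 = 2523.15 K.
Two reversible stages in series are equivalent to a single Carnot engine between T_H and T_C, so η_total = 1 − T_C/T_H = 1 − 310.00/2523.15 = 0.8771.
W_total = η_total · Q_H = 0.8771 × 551 = 483.3 kJ.

W_total ≈ 483.3 kJ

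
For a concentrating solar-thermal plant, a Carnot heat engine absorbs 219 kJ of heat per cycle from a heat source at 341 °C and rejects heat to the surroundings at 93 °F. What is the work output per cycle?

W ≈ 110 kJ

T_H = 341 °C → 341 + 273.15 = 614.15 K.
T_C = 93 °F → (93 − 32) × 5/9 = 33.89 °C = 307.04 K.
Since the cycle is reversible, η = 1 − T_C/T_H = 1 − 307.04/614.15 = 0.5001.
W = η·Q_H = 0.5001 × 219 = 110 kJ.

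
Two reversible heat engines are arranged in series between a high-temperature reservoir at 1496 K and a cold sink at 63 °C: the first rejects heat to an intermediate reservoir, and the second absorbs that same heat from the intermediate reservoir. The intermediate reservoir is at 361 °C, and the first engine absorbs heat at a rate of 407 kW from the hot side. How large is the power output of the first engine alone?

T_C = 63 °C → 63 + 273.15 = 336.15 K.
T_m = 361 °C → 361 + 273.15 = 634.15 K.
First-stage efficiency η₁ = 1 − T_m/T_H = 1 − 634.15/1496.00 = 0.5761.
W₁ = η₁·Q_H = 0.5761 × 407 = 234 kW.

Ẇ₁ ≈ 234 kW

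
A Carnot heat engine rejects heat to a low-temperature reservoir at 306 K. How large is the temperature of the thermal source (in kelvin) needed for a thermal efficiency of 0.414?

T_H ≈ 522 K

From η = 1 − T_C/T_H, solving for T_H gives T_H = T_C/(1 − η) = 306.00/(1 − 0.414) = 522 K.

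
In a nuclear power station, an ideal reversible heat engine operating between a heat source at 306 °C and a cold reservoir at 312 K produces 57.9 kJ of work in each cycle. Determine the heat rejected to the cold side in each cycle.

T_H = 306 °C → 306 + 273.15 = 579.15 K.
η_rev = 1 − T_C/T_H = 1 − 312.00/579.15 = 0.4613.
Since Q_C/Q_H = T_C/T_H and Q_H = W/η, Q_C = W·T_C/(T_H − T_C) = 57.9 × 312.00/267.15 = 67.6 kJ.

Q_C ≈ 67.6 kJ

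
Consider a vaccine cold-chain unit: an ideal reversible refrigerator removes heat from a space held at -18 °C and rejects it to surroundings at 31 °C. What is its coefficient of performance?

T_H = 31 °C → 31 + 273.15 = 304.15 K.
T_C = -18 °C → -18 + 273.15 = 255.15 K.
For a reversible refrigerator, COP_R = T_C/(T_H − T_C) = 255.15/(304.15 − 255.15) = 5.207.

COP_R ≈ 5.207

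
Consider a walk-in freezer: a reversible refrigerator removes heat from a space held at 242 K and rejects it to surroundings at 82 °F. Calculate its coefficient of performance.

T_H = 82 °F → (82 − 32) × 5/9 = 27.78 °C = 300.93 K.
For a reversible refrigerator, COP_R = T_C/(T_H − T_C) = 242.00/(300.93 − 242.00) = 4.11.

COP_R ≈ 4.11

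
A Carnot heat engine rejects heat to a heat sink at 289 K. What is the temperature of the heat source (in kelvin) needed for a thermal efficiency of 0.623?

From η = 1 − T_C/T_H, solving for T_H gives T_H = T_C/(1 − η) = 289.00/(1 − 0.623) = 767 K.

T_H ≈ 767 K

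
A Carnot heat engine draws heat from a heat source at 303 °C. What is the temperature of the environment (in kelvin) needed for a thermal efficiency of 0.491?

T_C ≈ 293 K

T_H = 303 °C → 303 + 273.15 = 576.15 K.
From η = 1 − T_C/T_H, T_C = T_H·(1 − η) = 576.15 × (1 − 0.491) = 293 K.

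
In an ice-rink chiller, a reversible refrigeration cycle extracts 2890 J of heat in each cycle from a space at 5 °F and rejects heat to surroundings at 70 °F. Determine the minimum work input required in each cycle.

W_in ≈ 404 J

T_H = 70 °F → (70 − 32) × 5/9 = 21.11 °C = 294.26 K.
T_C = 5 °F → (5 − 32) × 5/9 = -15.00 °C = 258.15 K.
The reversible coefficient of performance is COP_R = T_C/(T_H − T_C) = 258.15/36.11 = 7.1488.
W = Q_C/COP_R = 2890/7.1488 = 404 J.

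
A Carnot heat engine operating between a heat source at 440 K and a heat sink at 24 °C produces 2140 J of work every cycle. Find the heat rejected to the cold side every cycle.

Q_C ≈ 4450 J

T_C = 24 °C → 24 + 273.15 = 297.15 K.
Since the cycle is reversible, η = 1 − T_C/T_H = 1 − 297.15/440.00 = 0.3247.
Since Q_C/Q_H = T_C/T_H and Q_H = W/η, Q_C = W·T_C/(T_H − T_C) = 2140 × 297.15/142.85 = 4450 J.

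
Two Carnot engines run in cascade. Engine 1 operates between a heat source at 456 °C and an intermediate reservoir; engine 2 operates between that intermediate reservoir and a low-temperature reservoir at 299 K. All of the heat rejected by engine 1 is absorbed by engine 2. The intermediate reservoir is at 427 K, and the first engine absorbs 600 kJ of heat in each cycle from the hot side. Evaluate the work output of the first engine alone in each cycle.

T_H = 456 °C → 456 + 273.15 = 729.15 K.
First-stage efficiency η₁ = 1 − T_m/T_H = 1 − 427.00/729.15 = 0.4144.
W₁ = η₁·Q_H = 0.4144 × 600 = 249 kJ.

W₁ ≈ 249 kJ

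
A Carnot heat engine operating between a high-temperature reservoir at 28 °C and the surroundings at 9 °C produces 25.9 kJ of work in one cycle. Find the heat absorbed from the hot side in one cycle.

Q_H ≈ 410.5 kJ

T_H = 28 °C → 28 + 273.15 = 301.15 K.
T_C = 9 °C → 9 + 273.15 = 282.15 K.
Since the cycle is reversible, η = 1 − T_C/T_H = 1 − 282.15/301.15 = 0.0631.
Q_H = W/η = 25.9/0.0631 = 410.5 kJ.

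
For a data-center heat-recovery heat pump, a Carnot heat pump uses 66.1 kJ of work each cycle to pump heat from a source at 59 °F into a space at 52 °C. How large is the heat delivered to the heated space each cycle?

T_H = 52 °C → 52 + 273.15 = 325.15 K.
T_C = 59 °F → (59 − 32) × 5/9 = 15.00 °C = 288.15 K.
COP_HP = T_H/(T_H − T_C) = 325.15/37.00 = 8.7878.
Q_H = COP_HP · W = 8.7878 × 66.1 = 581 kJ.

Q_H ≈ 581 kJ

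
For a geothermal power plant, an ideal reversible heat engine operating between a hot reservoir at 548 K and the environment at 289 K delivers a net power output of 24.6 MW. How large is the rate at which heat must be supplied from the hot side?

η_rev = 1 − T_C/T_H = 1 − 289.00/548.00 = 0.4726.
Q_H = W/η = 24.6/0.4726 = 52.05 MW.

Q̇_H ≈ 52.05 MW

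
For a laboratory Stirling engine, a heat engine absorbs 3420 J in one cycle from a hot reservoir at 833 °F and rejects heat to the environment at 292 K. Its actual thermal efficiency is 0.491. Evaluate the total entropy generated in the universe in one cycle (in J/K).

T_H = 833 °F → (833 − 32) × 5/9 = 445.00 °C = 718.15 K.
W = η·Q_H = 0.491 × 3420 = 1679 J, so Q_C = Q_H − W = 1741 J.
Entropy balance on the reservoirs: −Q_H/T_H = -4.762 J/K, +Q_C/T_C = 5.962 J/K.
ΔS_univ = −Q_H/T_H + Q_C/T_C = 1.199 J/K (> 0, since η = 0.491 < η_Carnot = 0.593).

ΔS_univ ≈ 1.199 J/K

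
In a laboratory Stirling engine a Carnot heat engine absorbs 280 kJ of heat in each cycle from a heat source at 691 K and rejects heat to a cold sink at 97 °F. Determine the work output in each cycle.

W ≈ 155 kJ

T_C = 97 °F → (97 − 32) × 5/9 = 36.11 °C = 309.26 K.
Carnot efficiency: η = 1 − T_C/T_H = 1 − 309.26/691.00 = 0.5524.
W = η·Q_H = 0.5524 × 280 = 155 kJ.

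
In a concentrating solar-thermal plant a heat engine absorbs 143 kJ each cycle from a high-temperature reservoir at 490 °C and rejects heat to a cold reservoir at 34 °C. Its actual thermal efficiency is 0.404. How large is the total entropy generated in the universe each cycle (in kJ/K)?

ΔS_univ ≈ 0.0901 kJ/K

T_H = 490 °C → 490 + 273.15 = 763.15 K.
T_C = 34 °C → 34 + 273.15 = 307.15 K.
W = η·Q_H = 0.404 × 143 = 57.77 kJ, so Q_C = Q_H − W = 85.23 kJ.
Reservoir entropy changes: ΔS_H = −Q_H/T_H = −143/763.15 = -0.1874 kJ/K and ΔS_C = +Q_C/T_C = 85.23/307.15 = 0.2775 kJ/K.
ΔS_univ = −Q_H/T_H + Q_C/T_C = 0.0901 kJ/K (> 0, since η = 0.404 < η_Carnot = 0.598).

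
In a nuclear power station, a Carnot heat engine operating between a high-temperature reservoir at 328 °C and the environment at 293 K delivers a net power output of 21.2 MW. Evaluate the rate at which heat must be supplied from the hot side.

T_H = 328 °C → 328 + 273.15 = 601.15 K.
Carnot efficiency: η = 1 − T_C/T_H = 1 − 293.00/601.15 = 0.5126.
Q_H = W/η = 21.2/0.5126 = 41.36 MW.

Q̇_H ≈ 41.36 MW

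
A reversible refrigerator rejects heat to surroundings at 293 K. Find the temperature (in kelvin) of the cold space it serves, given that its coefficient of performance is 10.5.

T_C ≈ 268 K

COP_R = T_C/(T_H − T_C) ⇒ T_C = T_H·COP_R/(1 + COP_R) = 293.00 × 10.5/(1 + 10.5) = 268 K.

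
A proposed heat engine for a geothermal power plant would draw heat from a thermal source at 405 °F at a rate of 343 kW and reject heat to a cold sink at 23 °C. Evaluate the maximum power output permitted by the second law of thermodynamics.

T_H = 405 °F → (405 − 32) × 5/9 = 207.22 °C = 480.37 K.
T_C = 23 °C → 23 + 273.15 = 296.15 K.
By the Carnot theorem, η_max = 1 − T_C/T_H = 1 − 296.15/480.37 = 0.3835.
W_max = η_max · Q_H = 0.3835 × 343 = 132 kW.

Ẇ_max ≈ 132 kW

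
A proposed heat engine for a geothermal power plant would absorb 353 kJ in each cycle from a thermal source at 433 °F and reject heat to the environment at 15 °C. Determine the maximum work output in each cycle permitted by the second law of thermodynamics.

W_max ≈ 148 kJ

T_H = 433 °F → (433 − 32) × 5/9 = 222.78 °C = 495.93 K.
T_C = 15 °C → 15 + 273.15 = 288.15 K.
The upper bound on efficiency is η_max = 1 − T_C/T_H = 1 − 288.15/495.93 = 0.4190.
W_max = η_max · Q_H = 0.4190 × 353 = 148 kJ.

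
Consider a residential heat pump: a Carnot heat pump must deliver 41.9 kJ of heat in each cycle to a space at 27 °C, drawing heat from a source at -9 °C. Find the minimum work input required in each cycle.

T_H = 27 °C → 27 + 273.15 = 300.15 K.
T_C = -9 °C → -9 + 273.15 = 264.15 K.
COP_HP = T_H/(T_H − T_C) = 300.15/36.00 = 8.3375.
W = Q_H/COP_HP = 41.9/8.3375 = 5.03 kJ.

W_in ≈ 5.03 kJ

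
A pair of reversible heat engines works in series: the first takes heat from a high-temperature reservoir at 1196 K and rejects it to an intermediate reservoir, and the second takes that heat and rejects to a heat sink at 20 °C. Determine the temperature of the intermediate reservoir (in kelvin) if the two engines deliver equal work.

T_C = 20 °C → 20 + 273.15 = 293.15 K.
For reversible stages Q_m = Q_H·(T_m/T_H). Setting W₁ = Q_H(1 − T_m/T_H) equal to W₂ = Q_m(1 − T_C/T_m) = Q_H·(T_m − T_C)/T_H gives T_H − T_m = T_m − T_C, so T_m = (T_H + T_C)/2 = (1196.00 + 293.15)/2 = 744.6 K.

T_m ≈ 744.6 K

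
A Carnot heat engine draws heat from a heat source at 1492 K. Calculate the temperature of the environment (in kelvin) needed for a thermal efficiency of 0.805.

From η = 1 − T_C/T_H, T_C = T_H·(1 − η) = 1492.00 × (1 − 0.805) = 290.9 K.

T_C ≈ 290.9 K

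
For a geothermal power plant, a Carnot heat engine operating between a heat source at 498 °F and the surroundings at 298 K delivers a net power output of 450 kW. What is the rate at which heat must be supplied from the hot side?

T_H = 498 °F → (498 − 32) × 5/9 = 258.89 °C = 532.04 K.
Since the cycle is reversible, η = 1 − T_C/T_H = 1 − 298.00/532.04 = 0.4399.
Q_H = W/η = 450/0.4399 = 1020 kW.

Q̇_H ≈ 1020 kW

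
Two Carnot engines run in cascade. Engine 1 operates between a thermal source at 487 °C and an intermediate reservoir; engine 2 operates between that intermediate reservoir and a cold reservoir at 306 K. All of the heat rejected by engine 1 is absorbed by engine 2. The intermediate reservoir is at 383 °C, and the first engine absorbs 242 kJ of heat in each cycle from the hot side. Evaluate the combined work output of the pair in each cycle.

T_H = 487 °C → 487 + 273.15 = 760.15 K.
Two reversible stages in series are equivalent to a single Carnot engine between T_H and T_C, so η_total = 1 − T_C/T_H = 1 − 306.00/760.15 = 0.5974.
W_total = η_total · Q_H = 0.5974 × 242 = 145 kJ.

W_total ≈ 145 kJ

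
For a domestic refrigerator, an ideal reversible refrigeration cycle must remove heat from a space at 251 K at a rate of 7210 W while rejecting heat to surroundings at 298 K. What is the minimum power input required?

For a reversible refrigerator, COP_R = T_C/(T_H − T_C) = 251.00/47.00 = 5.3404.
W = Q_C/COP_R = 7210/5.3404 = 1350 W.

Ẇ_in ≈ 1350 W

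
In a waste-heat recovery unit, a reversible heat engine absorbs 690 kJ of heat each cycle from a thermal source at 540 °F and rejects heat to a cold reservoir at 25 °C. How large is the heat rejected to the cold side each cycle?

T_H = 540 °F → (540 − 32) × 5/9 = 282.22 °C = 555.37 K.
T_C = 25 °C → 25 + 273.15 = 298.15 K.
For a reversible engine, η = 1 − T_C/T_H = 1 − 298.15/555.37 = 0.4632.
For a reversible cycle Q_C/Q_H = T_C/T_H, so Q_C = 690 × 298.15/555.37 = 370 kJ.

Q_C ≈ 370 kJ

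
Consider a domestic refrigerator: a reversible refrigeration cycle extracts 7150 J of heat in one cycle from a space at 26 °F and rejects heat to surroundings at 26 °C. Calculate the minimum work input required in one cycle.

T_H = 26 °C → 26 + 273.15 = 299.15 K.
T_C = 26 °F → (26 − 32) × 5/9 = -3.33 °C = 269.82 K.
COP_R = T_C/(T_H − T_C) = 269.82/29.33 = 9.1983.
W = Q_C/COP_R = 7150/9.1983 = 777.3 J.

W_in ≈ 777.3 J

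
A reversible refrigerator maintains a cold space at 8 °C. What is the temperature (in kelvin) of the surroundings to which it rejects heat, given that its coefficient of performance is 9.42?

T_H ≈ 311 K

T_C = 8 °C → 8 + 273.15 = 281.15 K.
COP_R = T_C/(T_H − T_C) ⇒ T_H = T_C·(1 + 1/COP_R) = 281.15 × (1 + 1/9.42) = 311 K.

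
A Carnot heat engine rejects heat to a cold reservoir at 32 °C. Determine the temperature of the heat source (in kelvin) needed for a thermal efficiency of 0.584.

T_H ≈ 734 K

T_C = 32 °C → 32 + 273.15 = 305.15 K.
From η = 1 − T_C/T_H, solving for T_H gives T_H = T_C/(1 − η) = 305.15/(1 − 0.584) = 734 K.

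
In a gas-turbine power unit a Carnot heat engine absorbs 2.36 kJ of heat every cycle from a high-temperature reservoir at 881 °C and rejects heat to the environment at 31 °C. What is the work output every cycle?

T_H = 881 °C → 881 + 273.15 = 1154.15 K.
T_C = 31 °C → 31 + 273.15 = 304.15 K.
η_rev = 1 − T_C/T_H = 1 − 304.15/1154.15 = 0.7365.
W = η·Q_H = 0.7365 × 2.36 = 1.738 kJ.

W ≈ 1.738 kJ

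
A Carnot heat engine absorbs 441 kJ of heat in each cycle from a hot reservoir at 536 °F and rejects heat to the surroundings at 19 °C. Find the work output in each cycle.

T_H = 536 °F → (536 − 32) × 5/9 = 280.00 °C = 553.15 K.
T_C = 19 °C → 19 + 273.15 = 292.15 K.
The Carnot efficiency is η = 1 − T_C/T_H = 1 − 292.15/553.15 = 0.4718.
W = η·Q_H = 0.4718 × 441 = 208 kJ.

W ≈ 208 kJ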